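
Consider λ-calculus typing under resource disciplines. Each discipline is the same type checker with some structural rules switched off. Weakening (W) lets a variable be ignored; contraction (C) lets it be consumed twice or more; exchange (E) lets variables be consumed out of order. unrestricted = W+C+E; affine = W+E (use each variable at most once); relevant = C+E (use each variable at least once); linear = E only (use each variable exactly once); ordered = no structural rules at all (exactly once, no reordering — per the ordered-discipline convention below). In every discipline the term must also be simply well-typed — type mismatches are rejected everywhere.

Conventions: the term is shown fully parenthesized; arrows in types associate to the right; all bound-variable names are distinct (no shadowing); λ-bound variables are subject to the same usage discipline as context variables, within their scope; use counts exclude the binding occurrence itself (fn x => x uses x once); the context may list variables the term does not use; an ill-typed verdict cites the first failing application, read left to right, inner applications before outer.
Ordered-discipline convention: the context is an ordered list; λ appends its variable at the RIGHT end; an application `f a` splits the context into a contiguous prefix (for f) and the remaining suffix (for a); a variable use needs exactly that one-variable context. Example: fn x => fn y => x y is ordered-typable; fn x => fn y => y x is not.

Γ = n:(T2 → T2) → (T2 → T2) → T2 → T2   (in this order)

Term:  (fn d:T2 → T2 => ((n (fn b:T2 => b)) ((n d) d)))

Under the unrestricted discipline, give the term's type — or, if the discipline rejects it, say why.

term : (T2 → T2) → T2 → T2
usage: n=2; d (λ-bound)=2; b (λ-bound)=1
uses in reading order: n, b, n, d, d
typing: well-typed — term : (T2 → T2) → T2 → T2
all disciplines: ordered ✗, linear ✗, affine ✗, relevant ✓, unrestricted ✓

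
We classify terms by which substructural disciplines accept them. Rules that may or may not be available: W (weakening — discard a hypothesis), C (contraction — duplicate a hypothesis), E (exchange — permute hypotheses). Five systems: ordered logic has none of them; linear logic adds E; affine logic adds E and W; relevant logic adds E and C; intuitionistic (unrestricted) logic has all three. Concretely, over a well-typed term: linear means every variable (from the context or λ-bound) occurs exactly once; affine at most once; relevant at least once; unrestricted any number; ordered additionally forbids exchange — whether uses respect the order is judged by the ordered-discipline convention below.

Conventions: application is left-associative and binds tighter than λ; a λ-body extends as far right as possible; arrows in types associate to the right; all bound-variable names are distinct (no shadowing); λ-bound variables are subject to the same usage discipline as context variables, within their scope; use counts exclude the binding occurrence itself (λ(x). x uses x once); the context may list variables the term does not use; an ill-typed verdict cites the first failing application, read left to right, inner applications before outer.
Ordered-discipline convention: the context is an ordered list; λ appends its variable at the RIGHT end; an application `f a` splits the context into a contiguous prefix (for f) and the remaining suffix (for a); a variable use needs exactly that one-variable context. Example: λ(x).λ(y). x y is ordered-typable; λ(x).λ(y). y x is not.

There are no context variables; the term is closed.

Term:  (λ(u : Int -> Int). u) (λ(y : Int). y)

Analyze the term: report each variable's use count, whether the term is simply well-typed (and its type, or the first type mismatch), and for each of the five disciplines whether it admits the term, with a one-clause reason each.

use counts: u (λ-bound): 1; y (λ-bound): 1
use order (left to right): u, y
typing: the term checks, with type Int -> Int
ordered: ✓, single-use (u, y), ordered derivation ok
linear: ✓, exactly-once usage across u, y
affine: ✓, at most one use each (u, y)
relevant: ✓, u, y: all used, weakening unneeded
unrestricted: ✓, typability at Int -> Int is all that's needed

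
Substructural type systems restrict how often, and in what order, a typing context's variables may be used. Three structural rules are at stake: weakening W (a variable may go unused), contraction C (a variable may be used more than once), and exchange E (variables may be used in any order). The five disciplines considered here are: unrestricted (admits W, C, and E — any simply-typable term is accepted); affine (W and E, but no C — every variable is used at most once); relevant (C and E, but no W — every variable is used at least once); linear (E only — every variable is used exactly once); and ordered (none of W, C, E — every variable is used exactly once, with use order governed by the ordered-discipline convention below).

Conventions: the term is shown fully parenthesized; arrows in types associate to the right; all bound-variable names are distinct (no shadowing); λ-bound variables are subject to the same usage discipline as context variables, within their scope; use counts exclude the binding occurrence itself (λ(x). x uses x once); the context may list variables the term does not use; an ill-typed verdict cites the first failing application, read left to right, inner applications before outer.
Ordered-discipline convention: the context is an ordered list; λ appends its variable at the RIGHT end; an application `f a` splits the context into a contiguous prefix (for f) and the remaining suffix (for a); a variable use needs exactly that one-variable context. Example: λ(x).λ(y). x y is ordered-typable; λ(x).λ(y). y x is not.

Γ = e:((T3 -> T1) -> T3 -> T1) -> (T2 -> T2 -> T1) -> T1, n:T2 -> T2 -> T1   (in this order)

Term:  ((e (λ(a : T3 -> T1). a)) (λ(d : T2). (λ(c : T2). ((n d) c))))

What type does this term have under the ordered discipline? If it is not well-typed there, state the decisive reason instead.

term : T1
variable uses: e: 1; n: 1; a (λ-bound): 1; d (λ-bound): 1; c (λ-bound): 1
order of uses: e, a, n, d, c
typing: well-typed — term : T1
all disciplines: ordered ✓ · linear ✓ · affine ✓ · relevant ✓ · unrestricted ✓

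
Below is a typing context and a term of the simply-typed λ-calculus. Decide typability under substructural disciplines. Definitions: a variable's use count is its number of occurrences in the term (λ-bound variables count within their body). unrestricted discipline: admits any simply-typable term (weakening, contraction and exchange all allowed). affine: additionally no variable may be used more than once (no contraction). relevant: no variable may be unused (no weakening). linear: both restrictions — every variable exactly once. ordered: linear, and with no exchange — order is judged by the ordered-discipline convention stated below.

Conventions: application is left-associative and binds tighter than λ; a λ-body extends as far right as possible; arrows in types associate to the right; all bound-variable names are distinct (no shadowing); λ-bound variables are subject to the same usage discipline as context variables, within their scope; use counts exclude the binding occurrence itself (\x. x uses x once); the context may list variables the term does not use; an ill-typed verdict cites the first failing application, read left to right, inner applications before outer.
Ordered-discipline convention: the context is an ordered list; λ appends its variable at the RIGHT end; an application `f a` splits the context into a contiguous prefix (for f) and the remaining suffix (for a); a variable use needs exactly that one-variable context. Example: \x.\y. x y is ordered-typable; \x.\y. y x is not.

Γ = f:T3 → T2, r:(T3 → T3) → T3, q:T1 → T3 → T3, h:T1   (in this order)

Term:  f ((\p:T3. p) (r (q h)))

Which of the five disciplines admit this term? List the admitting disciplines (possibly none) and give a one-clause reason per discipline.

admitted by: ordered, linear, affine, relevant, unrestricted
counts: f: 1×; r: 1×; q: 1×; h: 1×; p [bound]: 1×
use order (left to right): f, p, r, q, h
typing: well-typed — term : T2
ordered: ✓, f, r, q, h, p once each; derivable with no W/C/E
linear: ✓, f, r, q, h, p: one use apiece
affine: ✓, at most one use each (f, r, q, h, p)
relevant: ✓, every one of f, r, q, h, p appears
unrestricted: ✓, simply typable at T2; W, C, E all held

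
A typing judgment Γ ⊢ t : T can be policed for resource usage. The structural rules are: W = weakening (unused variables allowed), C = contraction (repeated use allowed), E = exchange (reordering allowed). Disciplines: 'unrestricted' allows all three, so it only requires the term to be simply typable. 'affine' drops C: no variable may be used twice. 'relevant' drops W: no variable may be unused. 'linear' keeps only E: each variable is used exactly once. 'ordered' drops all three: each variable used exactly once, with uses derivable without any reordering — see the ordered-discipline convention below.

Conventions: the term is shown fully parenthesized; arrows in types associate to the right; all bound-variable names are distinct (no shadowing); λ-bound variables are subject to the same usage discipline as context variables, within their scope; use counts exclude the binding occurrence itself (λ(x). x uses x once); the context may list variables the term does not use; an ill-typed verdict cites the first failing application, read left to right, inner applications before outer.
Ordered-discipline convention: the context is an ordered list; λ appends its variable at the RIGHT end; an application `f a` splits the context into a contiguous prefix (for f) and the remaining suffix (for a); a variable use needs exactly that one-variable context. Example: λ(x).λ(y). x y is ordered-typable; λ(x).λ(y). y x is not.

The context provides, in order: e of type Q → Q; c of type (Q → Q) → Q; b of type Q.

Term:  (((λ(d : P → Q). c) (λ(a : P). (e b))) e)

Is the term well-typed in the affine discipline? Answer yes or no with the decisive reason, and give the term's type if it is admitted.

no — e ×2 used more than once (contraction)
variable uses: e ×2; c ×1; b ×1; d (bound) ×0; a (bound) ×0
uses in reading order: c, e, b, e
typing: well-typed at Q
per-discipline verdicts: ordered ✗ | linear ✗ | affine ✗ | relevant ✗ | unrestricted ✓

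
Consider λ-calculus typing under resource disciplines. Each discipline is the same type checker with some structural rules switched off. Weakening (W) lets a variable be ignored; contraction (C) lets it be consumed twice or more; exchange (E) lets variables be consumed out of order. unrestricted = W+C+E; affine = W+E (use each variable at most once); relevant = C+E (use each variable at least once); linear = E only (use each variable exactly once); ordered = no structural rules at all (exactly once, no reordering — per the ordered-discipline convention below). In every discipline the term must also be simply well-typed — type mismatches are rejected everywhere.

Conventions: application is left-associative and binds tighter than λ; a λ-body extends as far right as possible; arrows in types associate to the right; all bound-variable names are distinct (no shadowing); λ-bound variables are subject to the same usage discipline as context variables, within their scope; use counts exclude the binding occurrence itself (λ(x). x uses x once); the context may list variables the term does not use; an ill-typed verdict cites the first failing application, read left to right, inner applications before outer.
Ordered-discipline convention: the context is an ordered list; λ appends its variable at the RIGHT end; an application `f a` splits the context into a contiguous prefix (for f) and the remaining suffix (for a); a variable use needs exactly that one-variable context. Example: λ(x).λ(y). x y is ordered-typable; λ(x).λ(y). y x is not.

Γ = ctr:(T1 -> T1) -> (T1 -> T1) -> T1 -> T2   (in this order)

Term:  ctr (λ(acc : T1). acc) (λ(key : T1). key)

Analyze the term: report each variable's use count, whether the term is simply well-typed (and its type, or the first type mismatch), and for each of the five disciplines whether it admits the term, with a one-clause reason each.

counts: ctr: 1; acc (bound): 1; key (bound): 1
left-to-right use order: ctr, acc, key
typing: ✓ — T1 -> T2
ordered: ✓ — one use each (ctr, acc, key); ordered split holds
linear: ✓ — single use per variable (ctr, acc, key)
affine: ✓ — ctr, acc, key: no repeats, contraction unneeded
relevant: ✓ — ctr, acc, key: all used, weakening unneeded
unrestricted: ✓ — typability at T1 -> T2 is all that's needed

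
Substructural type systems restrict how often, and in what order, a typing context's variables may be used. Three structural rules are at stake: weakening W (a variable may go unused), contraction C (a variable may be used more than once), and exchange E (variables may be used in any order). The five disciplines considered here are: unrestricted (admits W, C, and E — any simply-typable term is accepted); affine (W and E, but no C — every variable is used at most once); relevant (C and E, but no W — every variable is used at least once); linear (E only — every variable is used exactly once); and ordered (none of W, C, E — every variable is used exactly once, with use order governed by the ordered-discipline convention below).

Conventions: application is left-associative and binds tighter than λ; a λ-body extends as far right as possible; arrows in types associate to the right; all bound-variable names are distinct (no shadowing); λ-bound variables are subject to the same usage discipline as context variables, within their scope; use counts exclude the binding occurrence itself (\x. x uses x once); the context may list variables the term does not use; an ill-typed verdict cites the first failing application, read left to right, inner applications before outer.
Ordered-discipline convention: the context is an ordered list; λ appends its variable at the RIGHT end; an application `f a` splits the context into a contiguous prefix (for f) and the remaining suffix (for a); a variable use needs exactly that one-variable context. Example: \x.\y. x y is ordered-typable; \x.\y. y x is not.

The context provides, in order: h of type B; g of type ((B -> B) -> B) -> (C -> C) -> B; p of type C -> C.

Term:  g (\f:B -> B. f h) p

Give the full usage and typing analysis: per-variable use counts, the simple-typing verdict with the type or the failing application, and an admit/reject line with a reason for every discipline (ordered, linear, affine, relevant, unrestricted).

use counts: h=1; g=1; p=1; f (λ-bound)=1
use order (left to right): g, f, h, p
typing: well-typed — term : B
ordered: ✗, no ordered split (uses run g, f, h, p)
linear: ✓, single use per variable (h, g, p, f)
affine: ✓, none of h, g, p, f used more than once
relevant: ✓, every one of h, g, p, f appears
unrestricted: ✓, simply typable at B; W, C, E all held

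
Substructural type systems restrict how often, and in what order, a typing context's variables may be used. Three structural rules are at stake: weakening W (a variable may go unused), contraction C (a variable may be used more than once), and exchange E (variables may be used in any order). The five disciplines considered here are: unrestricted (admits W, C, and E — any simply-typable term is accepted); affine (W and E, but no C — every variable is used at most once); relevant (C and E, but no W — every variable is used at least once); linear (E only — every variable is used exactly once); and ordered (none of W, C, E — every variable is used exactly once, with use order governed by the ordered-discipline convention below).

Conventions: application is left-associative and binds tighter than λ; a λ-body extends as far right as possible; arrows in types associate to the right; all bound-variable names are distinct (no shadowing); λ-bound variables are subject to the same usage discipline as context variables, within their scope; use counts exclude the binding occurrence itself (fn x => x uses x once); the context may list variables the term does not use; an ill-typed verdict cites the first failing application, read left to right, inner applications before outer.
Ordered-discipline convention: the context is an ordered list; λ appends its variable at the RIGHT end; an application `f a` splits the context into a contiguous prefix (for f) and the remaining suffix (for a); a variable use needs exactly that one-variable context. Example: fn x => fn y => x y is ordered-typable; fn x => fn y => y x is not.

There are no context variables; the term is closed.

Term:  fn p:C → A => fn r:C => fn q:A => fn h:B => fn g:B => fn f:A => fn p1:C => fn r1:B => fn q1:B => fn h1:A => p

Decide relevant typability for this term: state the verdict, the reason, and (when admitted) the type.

no — r, q, h, g, f, p1, r1, q1, h1 left unused
usage: p (bound)=1, r (bound)=0, q (bound)=0, h (bound)=0, g (bound)=0, f (bound)=0, p1 (bound)=0, r1 (bound)=0, q1 (bound)=0, h1 (bound)=0
order of uses: p
typing: the term checks, with type (C → A) → C → A → B → B → A → C → B → B → A → C → A
per-discipline verdicts: ordered ✗; linear ✗; affine ✓; relevant ✗; unrestricted ✓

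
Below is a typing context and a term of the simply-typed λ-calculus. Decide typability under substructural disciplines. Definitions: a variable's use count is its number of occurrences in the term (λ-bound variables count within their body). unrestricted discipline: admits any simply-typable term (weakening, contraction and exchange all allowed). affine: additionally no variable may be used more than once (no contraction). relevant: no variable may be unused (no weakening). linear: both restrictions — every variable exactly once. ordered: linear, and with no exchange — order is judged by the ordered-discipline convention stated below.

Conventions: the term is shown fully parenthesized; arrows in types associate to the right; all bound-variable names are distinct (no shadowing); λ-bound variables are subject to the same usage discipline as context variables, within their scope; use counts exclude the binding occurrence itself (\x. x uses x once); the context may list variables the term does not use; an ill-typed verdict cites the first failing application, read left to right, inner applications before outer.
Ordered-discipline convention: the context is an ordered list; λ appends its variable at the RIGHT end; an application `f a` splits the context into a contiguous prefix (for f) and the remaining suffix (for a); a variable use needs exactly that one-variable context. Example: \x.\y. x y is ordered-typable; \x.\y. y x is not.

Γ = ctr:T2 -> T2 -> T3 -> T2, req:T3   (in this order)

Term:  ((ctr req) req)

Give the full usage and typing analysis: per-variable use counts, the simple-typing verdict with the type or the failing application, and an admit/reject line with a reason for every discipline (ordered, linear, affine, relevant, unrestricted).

usage: ctr=1; req=2
left-to-right use order: ctr, req, req
typing: ill-typed: a function awaiting T2 gets T3
ordered: ✗ — the type mismatch rejects it
linear: ✗ — not simply typable
affine: ✗ — fails simple typing
relevant: ✗ — a type mismatch blocks all five
unrestricted: ✗ — the type mismatch rejects it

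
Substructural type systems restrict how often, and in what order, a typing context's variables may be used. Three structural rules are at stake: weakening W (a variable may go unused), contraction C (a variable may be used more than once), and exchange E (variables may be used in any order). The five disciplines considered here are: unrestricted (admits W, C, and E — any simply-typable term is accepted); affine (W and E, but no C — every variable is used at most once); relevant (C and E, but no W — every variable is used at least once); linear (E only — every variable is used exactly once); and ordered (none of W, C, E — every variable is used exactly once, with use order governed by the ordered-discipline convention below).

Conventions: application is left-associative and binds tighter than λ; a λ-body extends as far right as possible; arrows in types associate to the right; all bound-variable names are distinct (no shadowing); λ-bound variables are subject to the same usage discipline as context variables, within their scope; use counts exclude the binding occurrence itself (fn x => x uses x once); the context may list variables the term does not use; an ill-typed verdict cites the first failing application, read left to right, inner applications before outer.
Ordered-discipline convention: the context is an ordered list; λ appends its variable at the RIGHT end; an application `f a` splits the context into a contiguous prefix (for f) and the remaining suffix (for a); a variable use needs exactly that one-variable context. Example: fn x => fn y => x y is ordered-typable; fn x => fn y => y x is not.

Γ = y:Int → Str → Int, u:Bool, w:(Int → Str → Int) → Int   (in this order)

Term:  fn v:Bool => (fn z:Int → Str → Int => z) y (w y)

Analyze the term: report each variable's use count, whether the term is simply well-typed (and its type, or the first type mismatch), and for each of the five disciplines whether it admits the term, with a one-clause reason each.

counts: y ×2, u ×0, w ×1, v (λ-bound) ×0, z (λ-bound) ×1
uses in reading order: z, y, w, y
typing: the term checks, with type Bool → Str → Int
ordered ✗ (repeated use of y ×2; u, v never used (weakening))
linear ✗ (repeated use of y ×2; u, v never used (weakening))
affine ✗ (repeated use of y ×2)
relevant ✗ (u, v never used (weakening))
unrestricted ✓ (typability at Bool → Str → Int is all that's needed)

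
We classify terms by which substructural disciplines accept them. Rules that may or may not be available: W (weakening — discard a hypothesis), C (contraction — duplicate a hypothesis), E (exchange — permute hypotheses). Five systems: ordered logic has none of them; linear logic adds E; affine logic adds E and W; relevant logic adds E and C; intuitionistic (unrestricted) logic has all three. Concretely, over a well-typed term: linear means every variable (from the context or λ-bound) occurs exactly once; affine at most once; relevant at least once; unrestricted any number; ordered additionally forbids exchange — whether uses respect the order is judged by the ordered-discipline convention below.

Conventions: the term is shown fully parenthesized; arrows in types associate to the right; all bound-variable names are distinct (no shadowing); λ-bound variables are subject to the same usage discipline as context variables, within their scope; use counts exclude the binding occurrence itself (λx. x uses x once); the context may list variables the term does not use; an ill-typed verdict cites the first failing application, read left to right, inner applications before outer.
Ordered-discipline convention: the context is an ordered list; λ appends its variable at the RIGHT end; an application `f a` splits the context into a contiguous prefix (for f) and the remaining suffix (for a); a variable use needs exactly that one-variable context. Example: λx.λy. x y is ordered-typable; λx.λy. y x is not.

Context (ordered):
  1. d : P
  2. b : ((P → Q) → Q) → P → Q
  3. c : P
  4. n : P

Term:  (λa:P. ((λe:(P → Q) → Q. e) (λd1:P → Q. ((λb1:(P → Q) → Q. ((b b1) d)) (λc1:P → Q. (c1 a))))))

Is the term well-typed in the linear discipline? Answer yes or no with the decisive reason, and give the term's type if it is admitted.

no — c, n, d1 left unused
counts: d ×1; b ×1; c ×0; n ×0; a (bound) ×1; e (bound) ×1; d1 (bound) ×0; b1 (bound) ×1; c1 (bound) ×1
order of uses: e, b, b1, d, c1, a
typing: well-typed at P → (P → Q) → Q
across the five disciplines: ordered ✗ | linear ✗ | affine ✓ | relevant ✗ | unrestricted ✓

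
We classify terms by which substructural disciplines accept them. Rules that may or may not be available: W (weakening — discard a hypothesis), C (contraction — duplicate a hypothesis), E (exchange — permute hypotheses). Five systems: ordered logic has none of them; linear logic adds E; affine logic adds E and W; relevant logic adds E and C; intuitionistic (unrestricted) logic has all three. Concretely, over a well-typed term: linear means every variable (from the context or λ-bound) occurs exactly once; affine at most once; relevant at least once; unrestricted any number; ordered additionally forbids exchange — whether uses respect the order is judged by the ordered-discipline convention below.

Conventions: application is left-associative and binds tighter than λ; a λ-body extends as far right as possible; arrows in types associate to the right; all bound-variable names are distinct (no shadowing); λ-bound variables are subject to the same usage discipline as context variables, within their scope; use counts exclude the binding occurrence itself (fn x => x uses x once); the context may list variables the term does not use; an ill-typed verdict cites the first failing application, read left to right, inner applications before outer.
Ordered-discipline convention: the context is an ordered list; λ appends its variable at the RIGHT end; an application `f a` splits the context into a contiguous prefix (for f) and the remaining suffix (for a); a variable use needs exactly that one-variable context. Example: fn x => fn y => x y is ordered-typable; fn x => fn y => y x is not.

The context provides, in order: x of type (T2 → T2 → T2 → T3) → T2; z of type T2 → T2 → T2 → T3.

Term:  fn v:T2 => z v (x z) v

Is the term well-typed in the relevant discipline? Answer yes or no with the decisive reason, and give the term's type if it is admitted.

yes — none of x, z, v goes unused; term : T2 → T3
variable uses: x: 1×; z: 2×; v (λ-bound): 2×
left-to-right use order: z, v, x, z, v
typing: the term checks, with type T2 → T3
all disciplines: ordered ✗, linear ✗, affine ✗, relevant ✓, unrestricted ✓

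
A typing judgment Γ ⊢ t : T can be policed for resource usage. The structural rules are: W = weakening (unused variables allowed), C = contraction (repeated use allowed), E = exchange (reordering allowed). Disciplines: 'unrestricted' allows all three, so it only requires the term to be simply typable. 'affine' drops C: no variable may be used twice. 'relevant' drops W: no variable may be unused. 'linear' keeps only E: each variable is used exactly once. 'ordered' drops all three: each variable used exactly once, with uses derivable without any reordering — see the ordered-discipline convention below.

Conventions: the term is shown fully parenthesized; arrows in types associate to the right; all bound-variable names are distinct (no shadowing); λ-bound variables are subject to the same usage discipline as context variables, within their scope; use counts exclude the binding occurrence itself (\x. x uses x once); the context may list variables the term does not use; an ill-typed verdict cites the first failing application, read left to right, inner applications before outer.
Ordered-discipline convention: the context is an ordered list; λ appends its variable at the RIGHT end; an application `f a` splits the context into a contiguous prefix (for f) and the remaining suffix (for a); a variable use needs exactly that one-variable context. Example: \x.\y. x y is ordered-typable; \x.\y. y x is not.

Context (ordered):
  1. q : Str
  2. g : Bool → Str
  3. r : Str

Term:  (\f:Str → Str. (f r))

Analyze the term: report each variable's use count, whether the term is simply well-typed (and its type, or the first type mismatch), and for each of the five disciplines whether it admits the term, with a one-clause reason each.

variable uses: q: 0; g: 0; r: 1; f [bound]: 1
use order (left to right): f, r
typing: well-typed at (Str → Str) → Str
ordered: ✗ — q, g never used (weakening)
linear: ✗ — q, g never used (weakening)
affine: ✓ — q, g, r, f: no repeats, contraction unneeded
relevant: ✗ — q, g never used (weakening)
unrestricted: ✓ — simply typable at (Str → Str) → Str; W, C, E all held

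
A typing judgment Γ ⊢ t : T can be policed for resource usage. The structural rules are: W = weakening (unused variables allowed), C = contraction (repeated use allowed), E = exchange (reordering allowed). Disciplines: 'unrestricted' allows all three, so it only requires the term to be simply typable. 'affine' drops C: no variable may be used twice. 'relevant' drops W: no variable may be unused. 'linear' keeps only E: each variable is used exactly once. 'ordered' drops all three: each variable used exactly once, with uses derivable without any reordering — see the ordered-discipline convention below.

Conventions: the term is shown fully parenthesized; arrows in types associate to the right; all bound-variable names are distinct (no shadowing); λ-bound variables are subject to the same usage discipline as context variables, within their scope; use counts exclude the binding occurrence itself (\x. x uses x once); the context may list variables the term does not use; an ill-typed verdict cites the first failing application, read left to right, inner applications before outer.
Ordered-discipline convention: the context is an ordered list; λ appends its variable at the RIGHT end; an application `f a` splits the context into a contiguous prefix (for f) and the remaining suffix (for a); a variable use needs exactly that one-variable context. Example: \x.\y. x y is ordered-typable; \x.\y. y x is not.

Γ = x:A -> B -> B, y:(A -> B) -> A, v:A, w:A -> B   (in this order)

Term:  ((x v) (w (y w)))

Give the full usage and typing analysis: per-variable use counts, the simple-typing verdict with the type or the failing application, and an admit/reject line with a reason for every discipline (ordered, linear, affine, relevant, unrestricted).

counts: x: 1; y: 1; v: 1; w: 2
left-to-right use order: x, v, w, y, w
typing: the term checks, with type B
ordered: ✗, w ×2 used more than once (contraction)
linear: ✗, w ×2 used more than once (contraction)
affine: ✗, w ×2 used more than once (contraction)
relevant: ✓, x, y, v, w: all used, weakening unneeded
unrestricted: ✓, simply typable at B; W, C, E all held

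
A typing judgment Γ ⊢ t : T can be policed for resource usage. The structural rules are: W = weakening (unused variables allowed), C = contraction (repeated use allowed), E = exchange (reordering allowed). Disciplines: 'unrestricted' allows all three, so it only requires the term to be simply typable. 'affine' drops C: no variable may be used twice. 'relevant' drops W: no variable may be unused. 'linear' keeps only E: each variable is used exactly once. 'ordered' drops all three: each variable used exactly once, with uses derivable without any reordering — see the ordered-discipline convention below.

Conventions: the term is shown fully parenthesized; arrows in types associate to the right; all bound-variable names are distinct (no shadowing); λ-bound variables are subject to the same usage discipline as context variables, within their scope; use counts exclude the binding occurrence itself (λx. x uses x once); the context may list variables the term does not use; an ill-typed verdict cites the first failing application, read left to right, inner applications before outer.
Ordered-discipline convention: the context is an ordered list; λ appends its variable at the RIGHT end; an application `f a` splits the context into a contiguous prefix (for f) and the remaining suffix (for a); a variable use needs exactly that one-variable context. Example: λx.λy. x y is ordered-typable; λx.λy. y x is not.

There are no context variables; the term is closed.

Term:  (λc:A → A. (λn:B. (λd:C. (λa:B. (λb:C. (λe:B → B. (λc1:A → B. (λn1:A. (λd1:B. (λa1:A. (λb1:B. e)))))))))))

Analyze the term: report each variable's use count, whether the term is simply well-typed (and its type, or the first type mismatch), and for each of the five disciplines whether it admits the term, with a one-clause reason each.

counts: c [bound]=0, n [bound]=0, d [bound]=0, a [bound]=0, b [bound]=0, e [bound]=1, c1 [bound]=0, n1 [bound]=0, d1 [bound]=0, a1 [bound]=0, b1 [bound]=0
use order (left to right): e
typing: ✓ — (A → A) → B → C → B → C → (B → B) → (A → B) → A → B → A → B → B → B
ordered ✗ (unused: c, n, d, a, b, c1, n1, d1, a1, b1 — weakening required)
linear ✗ (unused: c, n, d, a, b, c1, n1, d1, a1, b1 — weakening required)
affine ✓ (c, n, d, a, b, e, c1, n1, d1, a1, b1: no repeats, contraction unneeded)
relevant ✗ (unused: c, n, d, a, b, c1, n1, d1, a1, b1 — weakening required)
unrestricted ✓ (simply typable at (A → A) → B → C → B → C → (B → B) → (A → B) → A → B → A → B → B → B; W, C, E all held)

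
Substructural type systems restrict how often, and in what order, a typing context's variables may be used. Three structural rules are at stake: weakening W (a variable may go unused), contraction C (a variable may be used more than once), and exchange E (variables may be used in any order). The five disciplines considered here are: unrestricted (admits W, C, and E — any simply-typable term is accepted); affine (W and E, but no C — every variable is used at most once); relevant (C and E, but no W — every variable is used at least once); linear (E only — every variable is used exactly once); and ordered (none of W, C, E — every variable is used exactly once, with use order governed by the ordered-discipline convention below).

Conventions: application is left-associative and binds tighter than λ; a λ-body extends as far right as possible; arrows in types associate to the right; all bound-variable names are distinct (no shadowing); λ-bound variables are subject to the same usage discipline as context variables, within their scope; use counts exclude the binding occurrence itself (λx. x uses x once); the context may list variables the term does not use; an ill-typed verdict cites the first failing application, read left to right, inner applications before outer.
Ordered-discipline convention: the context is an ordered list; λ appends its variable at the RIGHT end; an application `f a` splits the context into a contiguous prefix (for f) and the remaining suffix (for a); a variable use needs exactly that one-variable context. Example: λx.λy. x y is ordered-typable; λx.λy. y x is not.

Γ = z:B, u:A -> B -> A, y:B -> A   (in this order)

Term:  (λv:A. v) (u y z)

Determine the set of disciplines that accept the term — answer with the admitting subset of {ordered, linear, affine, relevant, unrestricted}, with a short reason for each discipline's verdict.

accepted by: none
counts: z=1, u=1, y=1, v [bound]=1
order of uses: v, u, y, z
typing: ill-typed: an application expects A but receives B -> A
ordered: ✗, the type mismatch rejects it
linear: ✗, not simply typable
affine: ✗, fails simple typing
relevant: ✗, a type mismatch blocks all five
unrestricted: ✗, the type mismatch rejects it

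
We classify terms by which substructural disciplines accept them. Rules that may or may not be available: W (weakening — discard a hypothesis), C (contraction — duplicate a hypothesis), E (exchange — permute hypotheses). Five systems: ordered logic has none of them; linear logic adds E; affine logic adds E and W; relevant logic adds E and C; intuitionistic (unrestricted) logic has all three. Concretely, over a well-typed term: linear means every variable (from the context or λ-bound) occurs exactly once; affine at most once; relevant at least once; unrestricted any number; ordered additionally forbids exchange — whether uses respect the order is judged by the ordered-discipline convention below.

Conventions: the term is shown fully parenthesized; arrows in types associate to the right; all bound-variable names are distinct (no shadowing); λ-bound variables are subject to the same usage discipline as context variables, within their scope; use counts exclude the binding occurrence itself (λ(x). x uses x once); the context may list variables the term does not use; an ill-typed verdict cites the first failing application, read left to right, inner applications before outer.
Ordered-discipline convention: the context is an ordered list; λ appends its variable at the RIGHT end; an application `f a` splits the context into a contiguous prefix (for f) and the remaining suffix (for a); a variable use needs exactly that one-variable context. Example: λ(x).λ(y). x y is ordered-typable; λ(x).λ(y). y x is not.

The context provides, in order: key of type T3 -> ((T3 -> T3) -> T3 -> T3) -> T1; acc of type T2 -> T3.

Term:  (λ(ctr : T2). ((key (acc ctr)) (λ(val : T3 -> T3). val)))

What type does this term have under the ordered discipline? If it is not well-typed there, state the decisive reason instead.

term : T2 -> T1
use counts: key: 1, acc: 1, ctr (λ-bound): 1, val (λ-bound): 1
uses in reading order: key, acc, ctr, val
typing: well-typed — term : T2 -> T1
per-discipline verdicts: ordered ✓; linear ✓; affine ✓; relevant ✓; unrestricted ✓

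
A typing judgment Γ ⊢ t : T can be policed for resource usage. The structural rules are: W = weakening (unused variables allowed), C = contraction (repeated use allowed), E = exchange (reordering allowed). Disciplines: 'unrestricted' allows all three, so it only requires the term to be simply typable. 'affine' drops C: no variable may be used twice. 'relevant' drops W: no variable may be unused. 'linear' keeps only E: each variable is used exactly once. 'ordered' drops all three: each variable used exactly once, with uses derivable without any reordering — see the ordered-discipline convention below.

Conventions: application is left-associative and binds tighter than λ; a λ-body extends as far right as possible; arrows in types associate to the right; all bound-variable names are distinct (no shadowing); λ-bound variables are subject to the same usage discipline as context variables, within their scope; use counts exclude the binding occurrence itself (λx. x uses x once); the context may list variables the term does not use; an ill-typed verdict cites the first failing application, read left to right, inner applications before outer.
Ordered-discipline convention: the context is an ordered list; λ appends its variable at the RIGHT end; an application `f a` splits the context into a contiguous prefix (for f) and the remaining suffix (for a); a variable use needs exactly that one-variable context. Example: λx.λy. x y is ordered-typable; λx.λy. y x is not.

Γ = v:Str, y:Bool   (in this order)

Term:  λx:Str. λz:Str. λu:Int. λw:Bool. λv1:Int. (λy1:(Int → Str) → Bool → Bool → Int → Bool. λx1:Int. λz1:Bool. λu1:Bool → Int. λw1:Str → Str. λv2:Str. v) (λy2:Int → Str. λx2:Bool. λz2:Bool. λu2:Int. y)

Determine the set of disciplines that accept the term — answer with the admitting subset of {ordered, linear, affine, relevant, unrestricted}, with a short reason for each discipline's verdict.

accepted by: affine, unrestricted
counts: v: 1, y: 1, x (bound): 0, z (bound): 0, u (bound): 0, w (bound): 0, v1 (bound): 0, y1 (bound): 0, x1 (bound): 0, z1 (bound): 0, u1 (bound): 0, w1 (bound): 0, v2 (bound): 0, y2 (bound): 0, x2 (bound): 0, z2 (bound): 0, u2 (bound): 0
uses in reading order: v, y
typing: well-typed at Str → Str → Int → Bool → Int → Int → Bool → (Bool → Int) → (Str → Str) → Str → Str
ordered ✗ (x, z, u, w, v1, y1, x1, z1, u1, w1, v2, y2, x2, z2, u2 never used (weakening))
linear ✗ (x, z, u, w, v1, y1, x1, z1, u1, w1, v2, y2, x2, z2, u2 never used (weakening))
affine ✓ (v, y, x, z, u, w, v1, y1, x1, z1, u1, w1, v2, y2, x2, z2, u2: no repeats, contraction unneeded)
relevant ✗ (x, z, u, w, v1, y1, x1, z1, u1, w1, v2, y2, x2, z2, u2 never used (weakening))
unrestricted ✓ (well-typed at Str → Str → Int → Bool → Int → Int → Bool → (Bool → Int) → (Str → Str) → Str → Str; no restrictions here)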